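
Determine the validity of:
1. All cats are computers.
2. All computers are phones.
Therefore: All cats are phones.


Premise 1: All cats are computers.
Premise 2: All computers are phones.
Conclusion: All cats are phones.
Barbara syllogism (AAA-1): All A are B, All B are C → All A are C.
Middle term (computers) distributed in premise 2.

Valid


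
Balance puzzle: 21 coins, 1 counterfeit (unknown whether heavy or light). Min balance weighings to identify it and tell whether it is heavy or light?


Let n = 21. 42 possibilities (n coins × lighter/heavier); each weighing has 3 outcomes.
Bound for k weighings: say the first weighing puts j coins on each pan. If it tips, the 2j weighed coins remain suspects (each with a known direction) and k-1 weighings give 3^(k-1) outcomes; 3^(k-1) is odd, so 2j ≤ 3^(k-1) - 1. If it balances, the n - 2j unweighed coins remain with direction unknown: 2(n - 2j) ≤ 3^(k-1) - 1 by the same parity argument. Adding, n ≤ (3^(k-1) - 1) + (3^(k-1) - 1)/2 = (3^k - 3)/2, and the classical three-group strategy achieves this (3 coins in 2 weighings, 12 in 3, 39 in 4, 120 in 5).
So we need the smallest k with (3^k - 3)/2 ≥ 21.
k = 3: (3^3 - 3)/2 = 12 < 21 ✗
k = 4: (3^4 - 3)/2 = 39 ≥ 21 ✓

4


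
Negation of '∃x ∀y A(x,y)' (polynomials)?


Original: ∃x ∀y A(x,y)
Rule: ¬∀→∃, ¬∃→∀, negate predicate.
Negation: ∀x ∃y ¬A(x,y)

∀x ∃y ¬A(x,y)


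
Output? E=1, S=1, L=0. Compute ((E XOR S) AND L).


E XOR S = 1^1 = 0
0 AND 0 = 0

0


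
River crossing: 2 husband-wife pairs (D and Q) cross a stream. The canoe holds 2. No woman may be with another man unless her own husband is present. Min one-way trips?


Label couples D and Q.
1. WD+WQ → (far: WD,WQ; near: HD,HQ)
2. WD ←   (far: WQ; near: HD,HQ,WD)
3. HD+HQ → (far: HD,HQ,WQ; near: WD)
4. HD ←   (far: HQ,WQ; near: HD,WD)  — HD returns, since WD is alone on near bank
5. HD+WD → (far: all four; near: empty)
Every state respects the constraint.
Minimum trips = 5

5


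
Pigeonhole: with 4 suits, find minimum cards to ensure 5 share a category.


Pigeonhole: to guarantee k in one of n categories, need (k-1)×n + 1.
k = 5, n = 4
Minimum = (5-1) × 4 + 1 = 4 × 4 + 1

17


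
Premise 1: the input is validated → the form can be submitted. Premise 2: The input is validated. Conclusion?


Modus ponens: P → Q, P ⊢ Q
P: the input is validated
Q: the form can be submitted
We have P → Q and P is true.
By modus ponens, Q must be true.

The form can be submitted


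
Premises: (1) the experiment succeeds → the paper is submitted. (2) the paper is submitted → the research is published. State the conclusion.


Hypothetical syllogism: P → Q, Q → R ⊢ P → R
Premise 1: the experiment succeeds → the paper is submitted
Premise 2: the paper is submitted → the research is published
Chain the implications: the middle term (the paper is submitted) links the two.
Conclusion: If the experiment succeeds, then the research is published.

If the experiment succeeds, then the research is published.


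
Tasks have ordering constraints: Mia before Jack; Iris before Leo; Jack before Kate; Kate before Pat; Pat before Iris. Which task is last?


Constraints: Mia before Jack; Iris before Leo; Jack before Kate; Kate before Pat; Pat before Iris
The last task can have nothing scheduled after it, so it must never appear on the left of a 'before'.
Tasks appearing before some other task: Mia, Iris, Jack, Kate, Pat.
The only task not in that list is Leo → it is last.

Leo


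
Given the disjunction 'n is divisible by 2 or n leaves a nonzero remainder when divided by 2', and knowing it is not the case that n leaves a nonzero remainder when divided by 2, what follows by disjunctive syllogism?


Disjunctive syllogism: P ∨ Q, ¬P ⊢ Q
Disjunction: n is divisible by 2 ∨ n leaves a nonzero remainder when divided by 2
We know it is not the case that n leaves a nonzero remainder when divided by 2.
By disjunctive syllogism, the other disjunct must be true.

n is divisible by 2


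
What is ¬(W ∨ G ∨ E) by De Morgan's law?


De Morgan's law: ¬(P ∨ Q ∨ R) ≡ ¬P ∧ ¬Q ∧ ¬R
¬(W ∨ G ∨ E) = ¬W ∧ ¬G ∧ ¬E

¬W ∧ ¬G ∧ ¬E


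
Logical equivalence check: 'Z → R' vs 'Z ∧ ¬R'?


Expression 1: Z → R
Expression 2: Z ∧ ¬R
Truth table (Z R | Expr1 Expr2):
  T T |   T     F   ← differ
  T F |   F     T   ← differ
  F T |   T     F   ← differ
  F F |   T     F   ← differ
Counterexample: Z=T, R=T gives Expr1 = T but Expr2 = F, so the expressions are NOT logically equivalent.

No


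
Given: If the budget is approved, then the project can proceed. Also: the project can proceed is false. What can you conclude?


Modus tollens: P → Q, ¬Q ⊢ ¬P
P: the budget is approved
Q: the project can proceed
We have P → Q and Q is false.
By modus tollens, P must be false.

It is not the case that the budget is approved


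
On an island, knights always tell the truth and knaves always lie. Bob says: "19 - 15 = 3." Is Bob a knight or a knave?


Statement: "19 - 15 = 3."
Actual: 19 - 15 = 4
Claimed: 3
Statement is FALSE → Bob lies → Knave

Knave


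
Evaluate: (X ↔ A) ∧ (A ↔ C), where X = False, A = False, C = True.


X = False, A = False, C = True
Step 1: X ↔ A is true when X and A have the same value. Result: True
Step 2: A ↔ C is true when A and C have the same value. Result: False
Step 3: True ∧ False = False

False


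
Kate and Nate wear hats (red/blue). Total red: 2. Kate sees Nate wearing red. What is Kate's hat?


Total red = 2, Nate = red
Red accounted for: 1
Remaining for Kate: 1
Kate's hat is red.

red


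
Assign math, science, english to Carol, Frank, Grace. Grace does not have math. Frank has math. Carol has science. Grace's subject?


From clues:
  Carol → science
  Frank → math
By elimination, Grace gets the remaining.

english


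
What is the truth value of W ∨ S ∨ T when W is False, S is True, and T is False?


W = False, S = True, T = False
Step 1: W ∨ S = False OR True = True
Step 2: True ∨ T = True OR False = True
OR is true when at least one operand is true.

True


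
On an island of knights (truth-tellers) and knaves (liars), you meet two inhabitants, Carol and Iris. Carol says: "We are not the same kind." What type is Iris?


Carol says: "We are not the same kind."
Case 1: Carol is a Knight (truth-teller)
  Statement is true → they ARE different → Iris is a Knave
Case 2: Carol is a Knave (liar)
  Statement is false → they are NOT different → Iris is a Knave
In both cases, Iris is a Knave.

Knave


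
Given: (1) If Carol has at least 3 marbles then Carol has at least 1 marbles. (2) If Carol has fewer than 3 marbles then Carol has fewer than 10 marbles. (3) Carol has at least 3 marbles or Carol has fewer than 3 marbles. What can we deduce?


Constructive dilemma: (P → Q) ∧ (R → S), P ∨ R ⊢ Q ∨ S
Premise 1: Carol has at least 3 marbles → Carol has at least 1 marbles
Premise 2: Carol has fewer than 3 marbles → Carol has fewer than 10 marbles
Premise 3: Carol has at least 3 marbles ∨ Carol has fewer than 3 marbles
Case 1: Assuming Carol has at least 3 marbles, then by Premise 1, Carol has at least 1 marbles.
Case 2: Assuming Carol has fewer than 3 marbles, then by Premise 2, Carol has fewer than 10 marbles.
Since one of Carol has at least 3 marbles or Carol has fewer than 3 marbles must hold, we get Carol has at least 1 marbles or Carol has fewer than 10 marbles.

Carol has at least 1 marbles or Carol has fewer than 10 marbles.


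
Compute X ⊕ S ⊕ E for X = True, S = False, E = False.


X = True, S = False, E = False
Step 1: X ⊕ S = True XOR False = True
Step 2: True ⊕ E = True XOR False = True
XOR is true when an odd number of operands are true.

True


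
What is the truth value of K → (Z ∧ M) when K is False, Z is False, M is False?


K = False, Z = False, M = False
Step 1: Z ∧ M = False AND False = False
Step 2: K → (False): false only when K=True and consequent=False.
Result: True

True


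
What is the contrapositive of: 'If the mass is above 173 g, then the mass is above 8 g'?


Original: If the mass is above 173 g, then the mass is above 8 g
Contrapositive: If ¬Q, then ¬P
Negate Q: not (the mass is above 8 g)
Negate P: not (the mass is above 173 g)

If not (the mass is above 8 g), then not (the mass is above 173 g).


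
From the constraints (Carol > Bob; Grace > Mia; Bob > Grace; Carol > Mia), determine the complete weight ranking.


Constraints: Carol > Bob; Grace > Mia; Bob > Grace; Carol > Mia
Method: at each step, the next-highest is the one remaining person who never appears on the smaller side of a constraint between remaining people.
  Step 1: remaining {Mia, Carol, Grace, Bob}; on the smaller side: {Mia, Grace, Bob} → Carol is next (Carol > Bob; Carol > Mia).
  Step 2: remaining {Mia, Grace, Bob}; on the smaller side: {Mia, Grace} → Bob is next (Bob > Grace).
  Step 3: remaining {Mia, Grace}; on the smaller side: {Mia} → Grace is next (Grace > Mia).
  Step 4: only Mia remains → lowest.
Final ranking (highest to lowest):

Carol > Bob > Grace > Mia


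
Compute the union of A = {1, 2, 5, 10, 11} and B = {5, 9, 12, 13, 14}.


A = {1, 2, 5, 10, 11}
B = {5, 9, 12, 13, 14}
Operation: union
All elements combined: 1, 2, 5, 9, 10, 11, 12, 13, 14

{1, 2, 5, 9, 10, 11, 12, 13, 14}


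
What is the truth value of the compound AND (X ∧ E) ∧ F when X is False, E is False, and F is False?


X = False, E = False, F = False
Step 1: X ∧ E = False AND False = False
Step 2: False ∧ F = False AND False = False
AND is true only when ALL operands are true.

False


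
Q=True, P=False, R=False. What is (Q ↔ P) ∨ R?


Q = True, P = False, R = False
Expression: (Q ↔ P) ∨ R
Step 1: Q ↔ P = (True iff False) (true when values match) = False
Step 2: (False) ∨ R = False OR False = False

False


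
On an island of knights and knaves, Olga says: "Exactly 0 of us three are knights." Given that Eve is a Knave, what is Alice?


Olga claims exactly 0 knights among Olga, Eve, Alice.
Given: Eve is a Knave.

Case 1: Olga is a Knight (tells truth)
  Then exactly 0 of the three are knights.
  Counting Olga, Eve: 1 knight(s) so far. Need -1 more → impossible.
Case 2: Olga is a Knave (lies)
  Then the count is NOT 0.
  If Alice = Knave, count = 0 = 0 → claim would be true, contradicts lie.
  If Alice = Knight, count = 1 ≠ 0 → lie confirmed ✓

Alice is a Knight.

Knight


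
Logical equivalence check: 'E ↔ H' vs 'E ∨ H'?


Expression 1: E ↔ H
Expression 2: E ∨ H
Truth table (E H | Expr1 Expr2):
  T T |   T     T
  T F |   F     T   ← differ
  F T |   F     T   ← differ
  F F |   T     F   ← differ
Counterexample: E=T, H=F gives Expr1 = F but Expr2 = T, so the expressions are NOT logically equivalent.

No


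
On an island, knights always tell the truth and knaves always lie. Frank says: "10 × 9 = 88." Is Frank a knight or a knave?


Statement: "10 × 9 = 88."
Actual: 10 × 9 = 90
Claimed: 88
Statement is FALSE → Frank lies → Knave

Knave


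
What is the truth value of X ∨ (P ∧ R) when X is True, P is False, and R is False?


X = True, P = False, R = False
Step 1: P ∧ R = False AND False = False
Step 2: X ∨ False = True OR False = True
AND evaluated first (higher precedence); then OR applied.

True


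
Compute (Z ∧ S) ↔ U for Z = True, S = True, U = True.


Z = True, S = True, U = True
Step 1: Z ∧ S = True AND True = True
Step 2: (True) ↔ U: true when both sides have same truth value.
Result: True ↔ True = True

True


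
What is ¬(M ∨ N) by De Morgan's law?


De Morgan's law: ¬(P ∨ Q) ≡ ¬P ∧ ¬Q
¬(M ∨ N) = ¬M ∧ ¬N

¬M ∧ ¬N


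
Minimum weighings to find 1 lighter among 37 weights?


Each weighing has 3 outcomes (left heavy / balance / right heavy), so k weighings distinguish at most 3^k cases; splitting into three near-equal groups achieves this.
Need 3^k ≥ 37: 3^3 = 27 < 37 ≤ 3^4 = 81
k = ⌈log₃(37)⌉ = 4

4


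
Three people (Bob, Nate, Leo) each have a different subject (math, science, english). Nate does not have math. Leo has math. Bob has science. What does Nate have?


From clues:
  Leo → math
  Bob → science
By elimination, Nate gets the remaining.

english


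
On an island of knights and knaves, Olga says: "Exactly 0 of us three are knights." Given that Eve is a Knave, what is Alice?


Olga claims exactly 0 knights among Olga, Eve, Alice.
Given: Eve is a Knave.

Case 1: Olga is a Knight (tells truth)
  Then exactly 0 of the three are knights.
  Counting Olga, Eve: 1 knight(s) so far. Need -1 more → impossible.
Case 2: Olga is a Knave (lies)
  Then the count is NOT 0.
  If Alice = Knave, count = 0 = 0 → claim would be true, contradicts lie.
  If Alice = Knight, count = 1 ≠ 0 → lie confirmed ✓

Alice is a Knight.

Knight


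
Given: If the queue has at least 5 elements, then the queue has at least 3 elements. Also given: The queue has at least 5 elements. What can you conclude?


Modus ponens: P → Q, P ⊢ Q
P: the queue has at least 5 elements
Q: the queue has at least 3 elements
We have P → Q and P is true.
By modus ponens, Q must be true.

The queue has at least 3 elements


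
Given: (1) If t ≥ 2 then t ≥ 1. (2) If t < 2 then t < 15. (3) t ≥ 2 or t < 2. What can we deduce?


Constructive dilemma: (P → Q) ∧ (R → S), P ∨ R ⊢ Q ∨ S
Premise 1: t ≥ 2 → t ≥ 1
Premise 2: t < 2 → t < 15
Premise 3: t ≥ 2 ∨ t < 2
Case 1: Assuming t ≥ 2, then by Premise 1, t ≥ 1.
Case 2: Assuming t < 2, then by Premise 2, t < 15.
Since one of t ≥ 2 or t < 2 must hold, we get t ≥ 1 or t < 15.

t ≥ 1 or t < 15.


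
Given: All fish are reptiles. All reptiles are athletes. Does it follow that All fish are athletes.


Premise 1: All fish are reptiles.
Premise 2: All reptiles are athletes.
Conclusion: All fish are athletes.
Barbara syllogism (AAA-1): All A are B, All B are C → All A are C.
Middle term (reptiles) distributed in premise 2.

Valid


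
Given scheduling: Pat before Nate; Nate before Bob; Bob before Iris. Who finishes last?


Constraints: Pat before Nate; Nate before Bob; Bob before Iris
The last task can have nothing scheduled after it, so it must never appear on the left of a 'before'.
Tasks appearing before some other task: Pat, Nate, Bob.
The only task not in that list is Iris → it is last.

Iris


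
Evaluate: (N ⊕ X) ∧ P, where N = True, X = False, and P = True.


N = True, X = False, P = True
Step 1: N ⊕ X = True XOR False = True
Step 2: True ∧ P = True AND True = True
XOR true when exactly one of N,X is true; then AND with P.

True


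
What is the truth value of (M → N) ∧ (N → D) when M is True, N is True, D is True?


M = True, N = True, D = True
Step 1: M → N is false only when M=True and N=False. Result: True
Step 2: N → D is false only when N=True and D=False. Result: True
Step 3: True ∧ True = True

True


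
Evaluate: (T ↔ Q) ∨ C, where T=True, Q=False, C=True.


T = True, Q = False, C = True
Expression: (T ↔ Q) ∨ C
Step 1: T ↔ Q = (True iff False) (true when values match) = False
Step 2: (False) ∨ C = False OR True = True

True


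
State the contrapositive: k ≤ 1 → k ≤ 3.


Original: If k ≤ 1, then k ≤ 3
Contrapositive: If ¬Q, then ¬P
Negate Q: not (k ≤ 3)
Negate P: not (k ≤ 1)

If not (k ≤ 3), then not (k ≤ 1).


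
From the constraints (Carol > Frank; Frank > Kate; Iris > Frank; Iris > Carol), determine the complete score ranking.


Constraints: Carol > Frank; Frank > Kate; Iris > Frank; Iris > Carol
Method: at each step, the next-highest is the one remaining person who never appears on the smaller side of a constraint between remaining people.
  Step 1: remaining {Carol, Kate, Frank, Iris}; on the smaller side: {Carol, Kate, Frank} → Iris is next (Iris > Frank; Iris > Carol).
  Step 2: remaining {Carol, Kate, Frank}; on the smaller side: {Kate, Frank} → Carol is next (Carol > Frank).
  Step 3: remaining {Kate, Frank}; on the smaller side: {Kate} → Frank is next (Frank > Kate).
  Step 4: only Kate remains → lowest.
Final ranking (highest to lowest):

Iris > Carol > Frank > Kate


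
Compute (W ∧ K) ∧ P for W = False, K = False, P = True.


W = False, K = False, P = True
Step 1: W ∧ K = False AND False = False
Step 2: False ∧ P = False AND True = False
AND is true only when ALL operands are true.

False


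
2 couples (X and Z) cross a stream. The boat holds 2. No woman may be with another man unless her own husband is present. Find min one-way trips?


Label couples X and Z.
1. WX+WZ → (far: WX,WZ; near: HX,HZ)
2. WX ←   (far: WZ; near: HX,HZ,WX)
3. HX+HZ → (far: HX,HZ,WZ; near: WX)
4. HX ←   (far: HZ,WZ; near: HX,WX)  — HX returns, since WX is alone on near bank
5. HX+WX → (far: all four; near: empty)
Every state respects the constraint.
Minimum trips = 5

5


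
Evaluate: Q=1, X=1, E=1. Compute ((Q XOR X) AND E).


Q XOR X = 1^1 = 0
0 AND 1 = 0

0


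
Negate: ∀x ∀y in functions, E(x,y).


Original: ∀x ∀y E(x,y)
Rule: ¬∀→∃, ¬∃→∀, negate predicate.
Negation: ∃x ∃y ¬E(x,y)

∃x ∃y ¬E(x,y)


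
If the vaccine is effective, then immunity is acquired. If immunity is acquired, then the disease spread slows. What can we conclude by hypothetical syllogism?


Hypothetical syllogism: P → Q, Q → R ⊢ P → R
Premise 1: the vaccine is effective → immunity is acquired
Premise 2: immunity is acquired → the disease spread slows
Chain the implications: the middle term (immunity is acquired) links the two.
Conclusion: If the vaccine is effective, then the disease spread slows.

If the vaccine is effective, then the disease spread slows.


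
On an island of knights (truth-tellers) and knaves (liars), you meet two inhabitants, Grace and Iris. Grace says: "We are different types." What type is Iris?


Grace says: "We are different types."
Case 1: Grace is a Knight (truth-teller)
  Statement is true → they ARE different → Iris is a Knave
Case 2: Grace is a Knave (liar)
  Statement is false → they are NOT different → Iris is a Knave
In both cases, Iris is a Knave.

Knave


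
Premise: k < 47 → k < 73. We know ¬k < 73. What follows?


Modus tollens: P → Q, ¬Q ⊢ ¬P
P: k < 47
Q: k < 73
We have P → Q and Q is false.
By modus tollens, P must be false.

It is not the case that k < 47


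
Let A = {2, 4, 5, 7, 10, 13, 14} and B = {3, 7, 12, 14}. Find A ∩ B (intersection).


A = {2, 4, 5, 7, 10, 13, 14}
B = {3, 7, 12, 14}
Operation: intersection
Elements in both: 7, 14

{7, 14}


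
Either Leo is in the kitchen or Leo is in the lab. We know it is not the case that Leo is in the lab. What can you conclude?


Disjunctive syllogism: P ∨ Q, ¬P ⊢ Q
Disjunction: Leo is in the kitchen ∨ Leo is in the lab
We know it is not the case that Leo is in the lab.
By disjunctive syllogism, the other disjunct must be true.

Leo is in the kitchen


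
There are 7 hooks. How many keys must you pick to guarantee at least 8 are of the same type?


Pigeonhole: to guarantee k in one of n categories, need (k-1)×n + 1.
k = 8, n = 7
Minimum = (8-1) × 7 + 1 = 7 × 7 + 1

50


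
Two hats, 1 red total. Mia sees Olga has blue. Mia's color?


Total red = 1, Olga = blue
Red accounted for: 0
Remaining for Mia: 1
Mia's hat is red.

red


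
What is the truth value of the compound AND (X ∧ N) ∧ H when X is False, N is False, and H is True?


X = False, N = False, H = True
Step 1: X ∧ N = False AND False = False
Step 2: False ∧ H = False AND True = False
AND is true only when ALL operands are true.

False


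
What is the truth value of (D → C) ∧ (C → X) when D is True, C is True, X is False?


D = True, C = True, X = False
Step 1: D → C is false only when D=True and C=False. Result: True
Step 2: C → X is false only when C=True and X=False. Result: False
Step 3: True ∧ False = False

False


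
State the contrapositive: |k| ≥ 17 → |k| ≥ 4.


Original: If |k| ≥ 17, then |k| ≥ 4
Contrapositive: If ¬Q, then ¬P
Negate Q: not (|k| ≥ 4)
Negate P: not (|k| ≥ 17)

If not (|k| ≥ 4), then not (|k| ≥ 17).


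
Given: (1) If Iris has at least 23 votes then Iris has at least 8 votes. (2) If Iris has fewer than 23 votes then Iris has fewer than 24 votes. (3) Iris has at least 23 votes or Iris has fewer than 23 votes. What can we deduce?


Constructive dilemma: (P → Q) ∧ (R → S), P ∨ R ⊢ Q ∨ S
Premise 1: Iris has at least 23 votes → Iris has at least 8 votes
Premise 2: Iris has fewer than 23 votes → Iris has fewer than 24 votes
Premise 3: Iris has at least 23 votes ∨ Iris has fewer than 23 votes
Case 1: Assuming Iris has at least 23 votes, then by Premise 1, Iris has at least 8 votes.
Case 2: Assuming Iris has fewer than 23 votes, then by Premise 2, Iris has fewer than 24 votes.
Since one of Iris has at least 23 votes or Iris has fewer than 23 votes must hold, we get Iris has at least 8 votes or Iris has fewer than 24 votes.

Iris has at least 8 votes or Iris has fewer than 24 votes.


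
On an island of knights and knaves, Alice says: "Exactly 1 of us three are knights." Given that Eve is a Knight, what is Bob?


Alice claims exactly 1 knights among Alice, Eve, Bob.
Given: Eve is a Knight.

Case 1: Alice is a Knight (tells truth)
  Then exactly 1 of the three are knights.
  Counting Alice, Eve: 2 knight(s) so far. Need -1 more → impossible.
Case 2: Alice is a Knave (lies)
  Then the count is NOT 1.
  If Bob = Knave, count = 1 = 1 → claim would be true, contradicts lie.
  If Bob = Knight, count = 2 ≠ 1 → lie confirmed ✓

Bob is a Knight.

Knight


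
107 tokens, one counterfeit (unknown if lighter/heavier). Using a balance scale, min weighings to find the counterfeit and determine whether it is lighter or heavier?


Let n = 107. 214 possibilities (n tokens × lighter/heavier); each weighing has 3 outcomes.
Bound for k weighings: say the first weighing puts j tokens on each pan. If it tips, the 2j weighed tokens remain suspects (each with a known direction) and k-1 weighings give 3^(k-1) outcomes; 3^(k-1) is odd, so 2j ≤ 3^(k-1) - 1. If it balances, the n - 2j unweighed tokens remain with direction unknown: 2(n - 2j) ≤ 3^(k-1) - 1 by the same parity argument. Adding, n ≤ (3^(k-1) - 1) + (3^(k-1) - 1)/2 = (3^k - 3)/2, and the classical three-group strategy achieves this (3 tokens in 2 weighings, 12 in 3, 39 in 4, 120 in 5).
So we need the smallest k with (3^k - 3)/2 ≥ 107.
k = 4: (3^4 - 3)/2 = 39 < 107 ✗
k = 5: (3^5 - 3)/2 = 120 ≥ 107 ✓

5


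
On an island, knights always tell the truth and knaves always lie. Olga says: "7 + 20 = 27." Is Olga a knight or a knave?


Statement: "7 + 20 = 27."
Actual: 7 + 20 = 27
Claimed: 27
Statement is TRUE → Olga tells the truth → Knight

Knight


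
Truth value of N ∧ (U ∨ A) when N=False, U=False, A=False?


N = False, U = False, A = False
Expression: N ∧ (U ∨ A)
Step 1: U ∨ A = False OR False = False
Step 2: N ∧ (False) = False AND False = False

False


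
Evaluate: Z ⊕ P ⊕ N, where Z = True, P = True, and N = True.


Z = True, P = True, N = True
Step 1: Z ⊕ P = True XOR True = False
Step 2: False ⊕ N = False XOR True = True
XOR is true when an odd number of operands are true.

True


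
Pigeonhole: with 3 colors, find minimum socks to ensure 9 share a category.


Pigeonhole: to guarantee k in one of n categories, need (k-1)×n + 1.
k = 9, n = 3
Minimum = (9-1) × 3 + 1 = 8 × 3 + 1

25


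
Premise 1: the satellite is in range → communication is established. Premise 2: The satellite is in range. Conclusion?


Modus ponens: P → Q, P ⊢ Q
P: the satellite is in range
Q: communication is established
We have P → Q and P is true.
By modus ponens, Q must be true.

Communication is established


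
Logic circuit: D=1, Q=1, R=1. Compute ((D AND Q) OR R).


D AND Q = 1&1 = 1
1 OR 1 = 1

1


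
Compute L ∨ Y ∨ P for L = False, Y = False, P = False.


L = False, Y = False, P = False
Step 1: L ∨ Y = False OR False = False
Step 2: False ∨ P = False OR False = False
OR is true when at least one operand is true.

False


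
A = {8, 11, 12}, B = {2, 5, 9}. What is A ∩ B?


A = {8, 11, 12}
B = {2, 5, 9}
Operation: intersection
Elements in both: none

∅


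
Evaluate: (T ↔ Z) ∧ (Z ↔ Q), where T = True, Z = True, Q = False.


T = True, Z = True, Q = False
Step 1: T ↔ Z is true when T and Z have the same value. Result: True
Step 2: Z ↔ Q is true when Z and Q have the same value. Result: False
Step 3: True ∧ False = False

False


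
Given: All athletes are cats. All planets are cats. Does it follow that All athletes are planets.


Premise 1: All athletes are cats.
Premise 2: All planets are cats.
Conclusion: All athletes are planets.
Fallacy: undistributed middle. cats is predicate in both.
Counterexample: athletes and planets could be disjoint subsets of cats.

Invalid


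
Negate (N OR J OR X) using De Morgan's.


De Morgan's law: ¬(P ∨ Q ∨ R) ≡ ¬P ∧ ¬Q ∧ ¬R
¬(N ∨ J ∨ X) = ¬N ∧ ¬J ∧ ¬X

¬N ∧ ¬J ∧ ¬X


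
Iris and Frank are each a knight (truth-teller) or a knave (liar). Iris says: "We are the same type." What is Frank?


Iris says: "We are the same type."
Case 1: Iris is a Knight (truth-teller)
  Statement is true → they ARE the same → Frank is also a Knight
Case 2: Iris is a Knave (liar)
  Statement is false → they are NOT the same → Frank is a Knight
In both cases, Frank is a Knight.

Knight


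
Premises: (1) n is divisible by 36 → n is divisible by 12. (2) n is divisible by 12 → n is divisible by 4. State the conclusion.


Hypothetical syllogism: P → Q, Q → R ⊢ P → R
Premise 1: n is divisible by 36 → n is divisible by 12
Premise 2: n is divisible by 12 → n is divisible by 4
Chain the implications: the middle term (n is divisible by 12) links the two.
Conclusion: If n is divisible by 36, then n is divisible by 4.

If n is divisible by 36, then n is divisible by 4.


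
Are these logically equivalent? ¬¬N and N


Expression 1: ¬¬N
Expression 2: N
Truth table (N | Expr1 Expr2):
  T |   T     T
  F |   F     F
All 2 rows agree, so the expressions are logically equivalent.

Yes


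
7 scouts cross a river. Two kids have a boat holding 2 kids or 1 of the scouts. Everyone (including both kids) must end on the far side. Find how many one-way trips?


Per crossing of one of the scouts: kids→, one←, one of the scouts→, one← = 4 trips
7 × 4 = 28, + 1 final kids→ = 29
Minimum trips = 29

29


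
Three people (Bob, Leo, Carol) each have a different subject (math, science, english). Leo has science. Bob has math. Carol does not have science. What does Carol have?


From clues:
  Leo → science
  Bob → math
By elimination, Carol gets the remaining.

english


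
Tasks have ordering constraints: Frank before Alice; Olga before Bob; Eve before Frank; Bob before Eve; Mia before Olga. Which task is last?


Constraints: Frank before Alice; Olga before Bob; Eve before Frank; Bob before Eve; Mia before Olga
The last task can have nothing scheduled after it, so it must never appear on the left of a 'before'.
Tasks appearing before some other task: Frank, Olga, Eve, Bob, Mia.
The only task not in that list is Alice → it is last.

Alice


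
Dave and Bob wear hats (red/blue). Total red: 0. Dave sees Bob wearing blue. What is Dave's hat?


Total red = 0, Bob = blue
Red accounted for: 0
Remaining for Dave: 0
Dave's hat is blue.

blue


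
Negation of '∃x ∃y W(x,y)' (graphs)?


Original: ∃x ∃y W(x,y)
Rule: ¬∀→∃, ¬∃→∀, negate predicate.
Negation: ∀x ∀y ¬W(x,y)

∀x ∀y ¬W(x,y)


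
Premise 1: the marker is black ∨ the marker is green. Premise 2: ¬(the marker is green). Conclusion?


Disjunctive syllogism: P ∨ Q, ¬P ⊢ Q
Disjunction: the marker is black ∨ the marker is green
We know it is not the case that the marker is green.
By disjunctive syllogism, the other disjunct must be true.

The marker is black


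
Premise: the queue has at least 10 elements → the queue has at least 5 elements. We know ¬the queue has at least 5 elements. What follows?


Modus tollens: P → Q, ¬Q ⊢ ¬P
P: the queue has at least 10 elements
Q: the queue has at least 5 elements
We have P → Q and Q is false.
By modus tollens, P must be false.

It is not the case that the queue has at least 10 elements


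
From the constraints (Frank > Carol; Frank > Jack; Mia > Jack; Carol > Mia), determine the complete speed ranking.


Constraints: Frank > Carol; Frank > Jack; Mia > Jack; Carol > Mia
Method: at each step, the next-highest is the one remaining person who never appears on the smaller side of a constraint between remaining people.
  Step 1: remaining {Frank, Mia, Carol, Jack}; on the smaller side: {Mia, Carol, Jack} → Frank is next (Frank > Carol; Frank > Jack).
  Step 2: remaining {Mia, Carol, Jack}; on the smaller side: {Mia, Jack} → Carol is next (Carol > Mia).
  Step 3: remaining {Mia, Jack}; on the smaller side: {Jack} → Mia is next (Mia > Jack).
  Step 4: only Jack remains → lowest.
Final ranking (highest to lowest):

Frank > Carol > Mia > Jack


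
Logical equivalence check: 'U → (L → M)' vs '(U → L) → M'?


Expression 1: U → (L → M)
Expression 2: (U → L) → M
Truth table (U L M | Expr1 Expr2):
  T T T |   T     T
  T T F |   F     F
  T F T |   T     T
  T F F |   T     T
  F T T |   T     T
  F T F |   T     F   ← differ
  F F T |   T     T
  F F F |   T     F   ← differ
Counterexample: U=F, L=T, M=F gives Expr1 = T but Expr2 = F, so the expressions are NOT logically equivalent.

No


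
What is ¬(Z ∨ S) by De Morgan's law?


De Morgan's law: ¬(P ∨ Q) ≡ ¬P ∧ ¬Q
¬(Z ∨ S) = ¬Z ∧ ¬S

¬Z ∧ ¬S


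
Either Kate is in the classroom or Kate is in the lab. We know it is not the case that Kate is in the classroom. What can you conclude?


Disjunctive syllogism: P ∨ Q, ¬P ⊢ Q
Disjunction: Kate is in the classroom ∨ Kate is in the lab
We know it is not the case that Kate is in the classroom.
By disjunctive syllogism, the other disjunct must be true.

Kate is in the lab


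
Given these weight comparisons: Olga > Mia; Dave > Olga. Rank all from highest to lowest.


Constraints: Olga > Mia; Dave > Olga
Method: at each step, the next-highest is the one remaining person who never appears on the smaller side of a constraint between remaining people.
  Step 1: remaining {Olga, Mia, Dave}; on the smaller side: {Olga, Mia} → Dave is next (Dave > Olga).
  Step 2: remaining {Olga, Mia}; on the smaller side: {Mia} → Olga is next (Olga > Mia).
  Step 3: only Mia remains → lowest.
Final ranking (highest to lowest):

Dave > Olga > Mia


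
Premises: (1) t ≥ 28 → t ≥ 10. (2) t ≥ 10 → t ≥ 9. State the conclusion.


Hypothetical syllogism: P → Q, Q → R ⊢ P → R
Premise 1: t ≥ 28 → t ≥ 10
Premise 2: t ≥ 10 → t ≥ 9
Chain the implications: the middle term (t ≥ 10) links the two.
Conclusion: If t ≥ 28, then t ≥ 9.

If t ≥ 28, then t ≥ 9.


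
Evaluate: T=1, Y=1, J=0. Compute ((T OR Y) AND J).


T OR Y = 1|1 = 1
1 AND 0 = 0

0


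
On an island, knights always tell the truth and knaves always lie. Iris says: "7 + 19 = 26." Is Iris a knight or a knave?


Statement: "7 + 19 = 26."
Actual: 7 + 19 = 26
Claimed: 26
Statement is TRUE → Iris tells the truth → Knight

Knight


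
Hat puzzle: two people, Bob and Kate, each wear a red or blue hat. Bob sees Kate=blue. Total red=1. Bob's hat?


Total red = 1, Kate = blue
Red accounted for: 0
Remaining for Bob: 1
Bob's hat is red.

red


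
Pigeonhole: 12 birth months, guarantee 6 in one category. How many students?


Pigeonhole: to guarantee k in one of n categories, need (k-1)×n + 1.
k = 6, n = 12
Minimum = (6-1) × 12 + 1 = 5 × 12 + 1

61


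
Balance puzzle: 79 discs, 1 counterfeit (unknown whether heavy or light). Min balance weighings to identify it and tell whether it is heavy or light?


Let n = 79. 158 possibilities (n discs × lighter/heavier); each weighing has 3 outcomes.
Bound for k weighings: say the first weighing puts j discs on each pan. If it tips, the 2j weighed discs remain suspects (each with a known direction) and k-1 weighings give 3^(k-1) outcomes; 3^(k-1) is odd, so 2j ≤ 3^(k-1) - 1. If it balances, the n - 2j unweighed discs remain with direction unknown: 2(n - 2j) ≤ 3^(k-1) - 1 by the same parity argument. Adding, n ≤ (3^(k-1) - 1) + (3^(k-1) - 1)/2 = (3^k - 3)/2, and the classical three-group strategy achieves this (3 discs in 2 weighings, 12 in 3, 39 in 4, 120 in 5).
So we need the smallest k with (3^k - 3)/2 ≥ 79.
k = 4: (3^4 - 3)/2 = 39 < 79 ✗
k = 5: (3^5 - 3)/2 = 120 ≥ 79 ✓

5


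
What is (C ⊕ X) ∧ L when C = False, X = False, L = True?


C = False, X = False, L = True
Step 1: C ⊕ X = False XOR False = False
Step 2: False ∧ L = False AND True = False
XOR true when exactly one of C,X is true; then AND with L.

False


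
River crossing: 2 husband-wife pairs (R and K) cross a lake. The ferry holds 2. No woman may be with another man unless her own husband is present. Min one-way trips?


Label couples R and K.
1. WR+WK → (far: WR,WK; near: HR,HK)
2. WR ←   (far: WK; near: HR,HK,WR)
3. HR+HK → (far: HR,HK,WK; near: WR)
4. HR ←   (far: HK,WK; near: HR,WR)  — HR returns, since WR is alone on near bank
5. HR+WR → (far: all four; near: empty)
Every state respects the constraint.
Minimum trips = 5

5


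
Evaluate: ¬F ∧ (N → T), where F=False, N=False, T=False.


F = False, N = False, T = False
Expression: ¬F ∧ (N → T)
Step 1: ¬F = NOT False = True
Step 2: N → T = False → False (false only if N=True, T=False) = True
Step 3: (True) ∧ (True) = True AND True = True

True


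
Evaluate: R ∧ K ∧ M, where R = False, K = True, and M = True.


R = False, K = True, M = True
Step 1: R ∧ K = False AND True = False
Step 2: (False) ∧ M = (False) AND True = False
AND is true only when ALL operands are true.

False


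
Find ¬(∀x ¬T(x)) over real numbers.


Original: ∀x ¬T(x)
Rule: ¬∀→∃, ¬∃→∀, negate predicate.
Negation: ∃x T(x)

∃x T(x)


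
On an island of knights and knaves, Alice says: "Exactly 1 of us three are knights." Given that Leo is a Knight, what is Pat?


Alice claims exactly 1 knights among Alice, Leo, Pat.
Given: Leo is a Knight.

Case 1: Alice is a Knight (tells truth)
  Then exactly 1 of the three are knights.
  Counting Alice, Leo: 2 knight(s) so far. Need -1 more → impossible.
Case 2: Alice is a Knave (lies)
  Then the count is NOT 1.
  If Pat = Knave, count = 1 = 1 → claim would be true, contradicts lie.
  If Pat = Knight, count = 2 ≠ 1 → lie confirmed ✓

Pat is a Knight.

Knight


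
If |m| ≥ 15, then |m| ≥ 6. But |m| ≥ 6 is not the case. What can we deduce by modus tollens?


Modus tollens: P → Q, ¬Q ⊢ ¬P
P: |m| ≥ 15
Q: |m| ≥ 6
We have P → Q and Q is false.
By modus tollens, P must be false.

It is not the case that |m| ≥ 15


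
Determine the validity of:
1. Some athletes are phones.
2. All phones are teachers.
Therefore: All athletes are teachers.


Premise 1: Some athletes are phones.
Premise 2: All phones are teachers.
Conclusion: All athletes are teachers.
Fallacy: illicit minor. The minor term (athletes) is distributed in the conclusion ('All athletes ...') but undistributed in its premise ('Some athletes are phones' doesn't cover all athletes).
Only 'Some athletes are teachers' follows, not 'All'.

Invalid


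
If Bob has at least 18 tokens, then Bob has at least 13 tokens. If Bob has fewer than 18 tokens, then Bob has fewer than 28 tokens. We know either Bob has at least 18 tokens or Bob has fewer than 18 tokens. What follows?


Constructive dilemma: (P → Q) ∧ (R → S), P ∨ R ⊢ Q ∨ S
Premise 1: Bob has at least 18 tokens → Bob has at least 13 tokens
Premise 2: Bob has fewer than 18 tokens → Bob has fewer than 28 tokens
Premise 3: Bob has at least 18 tokens ∨ Bob has fewer than 18 tokens
Case 1: Assuming Bob has at least 18 tokens, then by Premise 1, Bob has at least 13 tokens.
Case 2: Assuming Bob has fewer than 18 tokens, then by Premise 2, Bob has fewer than 28 tokens.
Since one of Bob has at least 18 tokens or Bob has fewer than 18 tokens must hold, we get Bob has at least 13 tokens or Bob has fewer than 28 tokens.

Bob has at least 13 tokens or Bob has fewer than 28 tokens.


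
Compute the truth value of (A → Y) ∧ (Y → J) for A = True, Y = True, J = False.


A = True, Y = True, J = False
Step 1: A → Y is false only when A=True and Y=False. Result: True
Step 2: Y → J is false only when Y=True and J=False. Result: False
Step 3: True ∧ False = False

False


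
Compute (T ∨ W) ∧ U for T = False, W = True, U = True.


T = False, W = True, U = True
Step 1: T ∨ W = False OR True = True
Step 2: True ∧ U = True AND True = True
OR is true when at least one operand is true; AND requires both.

True


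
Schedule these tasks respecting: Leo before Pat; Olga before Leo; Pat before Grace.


Constraints: Leo before Pat; Olga before Leo; Pat before Grace
Method: repeatedly schedule the remaining task that has no remaining task required before it.
  Step 1: remaining {Pat, Leo, Grace, Olga}; every task except Olga still has a predecessor pending → schedule Olga.
  Step 2: remaining {Pat, Leo, Grace}; every task except Leo still has a predecessor pending → schedule Leo.
  Step 3: remaining {Pat, Grace}; every task except Pat still has a predecessor pending → schedule Pat.
  Step 4: only Grace remains → schedule Grace.
Resulting order:

Olga → Leo → Pat → Grace


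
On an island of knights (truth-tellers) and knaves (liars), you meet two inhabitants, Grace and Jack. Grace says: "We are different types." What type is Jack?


Grace says: "We are different types."
Case 1: Grace is a Knight (truth-teller)
  Statement is true → they ARE different → Jack is a Knave
Case 2: Grace is a Knave (liar)
  Statement is false → they are NOT different → Jack is a Knave
In both cases, Jack is a Knave.

Knave


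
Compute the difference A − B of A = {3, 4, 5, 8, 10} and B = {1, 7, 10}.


A = {3, 4, 5, 8, 10}
B = {1, 7, 10}
Operation: difference A − B
In A but not B: 3, 4, 5, 8

{3, 4, 5, 8}


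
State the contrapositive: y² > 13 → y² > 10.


Original: If y² > 13, then y² > 10
Contrapositive: If ¬Q, then ¬P
Negate Q: not (y² > 10)
Negate P: not (y² > 13)

If not (y² > 10), then not (y² > 13).


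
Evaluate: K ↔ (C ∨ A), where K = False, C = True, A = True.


K = False, C = True, A = True
Step 1: C ∨ A = True OR True = True
Step 2: K ↔ (True): true when both sides have same truth value.
Result: False ↔ True = False

False


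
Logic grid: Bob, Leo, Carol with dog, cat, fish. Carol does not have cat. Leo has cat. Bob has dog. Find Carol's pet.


From clues:
  Bob → dog
  Leo → cat
By elimination, Carol gets the remaining.

fish


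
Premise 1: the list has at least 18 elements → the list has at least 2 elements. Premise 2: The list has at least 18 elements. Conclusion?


Modus ponens: P → Q, P ⊢ Q
P: the list has at least 18 elements
Q: the list has at least 2 elements
We have P → Q and P is true.
By modus ponens, Q must be true.

The list has at least 2 elements


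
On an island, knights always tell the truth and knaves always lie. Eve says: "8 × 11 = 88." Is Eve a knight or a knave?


Statement: "8 × 11 = 88."
Actual: 8 × 11 = 88
Claimed: 88
Statement is TRUE → Eve tells the truth → Knight

Knight
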